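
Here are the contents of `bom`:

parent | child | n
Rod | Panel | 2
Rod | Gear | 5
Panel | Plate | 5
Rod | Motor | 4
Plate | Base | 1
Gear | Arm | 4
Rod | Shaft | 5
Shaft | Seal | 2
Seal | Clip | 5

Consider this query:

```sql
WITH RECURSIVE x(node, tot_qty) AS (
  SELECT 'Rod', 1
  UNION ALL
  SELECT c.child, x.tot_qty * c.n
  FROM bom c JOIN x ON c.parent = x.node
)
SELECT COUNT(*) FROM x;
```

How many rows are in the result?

10

Base: (Rod, tot_qty=1).
Iteration 1: components of {Rod} -> Gear = 1*5 = 5, Motor = 1*4 = 4, Panel = 1*2 = 2, Shaft = 1*5 = 5.
Iteration 2: components of {Gear,Motor,Panel,Shaft} -> Arm = 5*4 = 20, Plate = 2*5 = 10, Seal = 5*2 = 10.
Iteration 3: components of {Arm,Plate,Seal} -> Base = 10*1 = 10, Clip = 10*5 = 50.
Iteration 4: no further components; recursion stops.
Total rows emitted: 10.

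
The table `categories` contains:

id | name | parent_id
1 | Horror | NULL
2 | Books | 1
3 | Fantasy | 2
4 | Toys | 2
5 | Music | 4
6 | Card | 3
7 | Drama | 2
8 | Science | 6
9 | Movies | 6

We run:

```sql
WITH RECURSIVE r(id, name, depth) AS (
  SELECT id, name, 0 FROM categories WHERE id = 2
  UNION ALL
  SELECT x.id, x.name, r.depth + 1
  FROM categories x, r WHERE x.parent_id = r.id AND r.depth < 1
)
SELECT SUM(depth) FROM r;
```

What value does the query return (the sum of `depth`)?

3

Base: id=2 (Books) at depth 0.
Iteration 1: rows with parent_id in {2} -> Fantasy (id 3, depth 1), Toys (id 4, depth 1), Drama (id 7, depth 1).
Iteration 2: depth < 1 fails for all current rows; recursion stops.
SUM(depth) = 0 + 1 + 1 + 1 = 3.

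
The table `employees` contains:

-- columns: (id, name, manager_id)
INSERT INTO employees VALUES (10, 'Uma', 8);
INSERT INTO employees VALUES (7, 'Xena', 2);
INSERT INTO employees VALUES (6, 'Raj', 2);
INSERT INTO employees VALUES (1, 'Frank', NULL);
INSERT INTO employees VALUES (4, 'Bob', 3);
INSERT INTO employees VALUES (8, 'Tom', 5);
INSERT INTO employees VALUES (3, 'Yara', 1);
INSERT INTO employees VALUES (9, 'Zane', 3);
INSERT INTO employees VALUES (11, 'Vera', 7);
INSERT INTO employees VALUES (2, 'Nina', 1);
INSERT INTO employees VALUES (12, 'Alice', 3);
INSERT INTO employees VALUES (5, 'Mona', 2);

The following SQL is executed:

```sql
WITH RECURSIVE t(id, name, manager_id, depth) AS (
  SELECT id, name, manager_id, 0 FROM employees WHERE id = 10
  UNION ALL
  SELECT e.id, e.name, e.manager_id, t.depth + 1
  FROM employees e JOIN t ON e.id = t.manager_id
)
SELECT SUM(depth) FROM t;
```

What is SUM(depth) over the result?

Base: id=10 (Uma), manager_id=8, depth 0.
Iteration 1: join on id=8 -> Tom (id 8, manager_id=5, depth 1).
Iteration 2: join on id=5 -> Mona (id 5, manager_id=2, depth 2).
Iteration 3: join on id=2 -> Nina (id 2, manager_id=1, depth 3).
Iteration 4: join on id=1 -> Frank (id 1, manager_id=NULL, depth 4).
Iteration 5: manager_id is NULL; no match; recursion stops.
SUM(depth) = 0 + 1 + 2 + 3 + 4 = 10.

10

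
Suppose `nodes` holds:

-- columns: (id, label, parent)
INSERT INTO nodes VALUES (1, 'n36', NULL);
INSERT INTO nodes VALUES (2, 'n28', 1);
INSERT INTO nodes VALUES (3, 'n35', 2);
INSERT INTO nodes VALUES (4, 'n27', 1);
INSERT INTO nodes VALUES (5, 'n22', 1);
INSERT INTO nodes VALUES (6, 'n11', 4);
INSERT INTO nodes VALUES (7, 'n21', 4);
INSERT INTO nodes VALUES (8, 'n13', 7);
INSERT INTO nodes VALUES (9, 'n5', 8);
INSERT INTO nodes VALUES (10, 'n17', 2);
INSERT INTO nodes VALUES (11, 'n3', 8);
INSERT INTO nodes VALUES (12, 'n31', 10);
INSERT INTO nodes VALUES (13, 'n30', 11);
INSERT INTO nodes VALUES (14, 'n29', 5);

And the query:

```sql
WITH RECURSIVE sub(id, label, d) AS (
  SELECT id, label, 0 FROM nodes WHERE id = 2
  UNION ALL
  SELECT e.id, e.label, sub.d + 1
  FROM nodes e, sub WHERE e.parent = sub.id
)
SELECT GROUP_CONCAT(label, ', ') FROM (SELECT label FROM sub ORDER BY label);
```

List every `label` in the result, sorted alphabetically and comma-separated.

n17, n28, n31, n35

Base: id=2 (n28) at d 0.
Iteration 1: rows with parent in {2} -> n35 (id 3, d 1), n17 (id 10, d 1).
Iteration 2: rows with parent in {3,10} -> n31 (id 12, d 2).
Iteration 3: no rows with parent in {12}; recursion stops.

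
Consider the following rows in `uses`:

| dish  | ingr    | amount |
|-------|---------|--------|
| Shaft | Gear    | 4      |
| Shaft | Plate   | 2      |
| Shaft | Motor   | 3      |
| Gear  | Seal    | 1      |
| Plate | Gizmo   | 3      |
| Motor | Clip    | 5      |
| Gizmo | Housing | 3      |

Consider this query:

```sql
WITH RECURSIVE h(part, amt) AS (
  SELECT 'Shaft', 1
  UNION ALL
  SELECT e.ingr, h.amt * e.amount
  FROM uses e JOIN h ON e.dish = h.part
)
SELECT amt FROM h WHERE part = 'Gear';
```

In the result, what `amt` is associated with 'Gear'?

4

Base: (Shaft, amt=1).
Iteration 1: components of {Shaft} -> Gear = 1*4 = 4, Motor = 1*3 = 3, Plate = 1*2 = 2.
Iteration 2: components of {Gear,Motor,Plate} -> Clip = 3*5 = 15, Gizmo = 2*3 = 6, Seal = 4*1 = 4.
Iteration 3: components of {Clip,Gizmo,Seal} -> Housing = 6*3 = 18.
Iteration 4: no further components; recursion stops.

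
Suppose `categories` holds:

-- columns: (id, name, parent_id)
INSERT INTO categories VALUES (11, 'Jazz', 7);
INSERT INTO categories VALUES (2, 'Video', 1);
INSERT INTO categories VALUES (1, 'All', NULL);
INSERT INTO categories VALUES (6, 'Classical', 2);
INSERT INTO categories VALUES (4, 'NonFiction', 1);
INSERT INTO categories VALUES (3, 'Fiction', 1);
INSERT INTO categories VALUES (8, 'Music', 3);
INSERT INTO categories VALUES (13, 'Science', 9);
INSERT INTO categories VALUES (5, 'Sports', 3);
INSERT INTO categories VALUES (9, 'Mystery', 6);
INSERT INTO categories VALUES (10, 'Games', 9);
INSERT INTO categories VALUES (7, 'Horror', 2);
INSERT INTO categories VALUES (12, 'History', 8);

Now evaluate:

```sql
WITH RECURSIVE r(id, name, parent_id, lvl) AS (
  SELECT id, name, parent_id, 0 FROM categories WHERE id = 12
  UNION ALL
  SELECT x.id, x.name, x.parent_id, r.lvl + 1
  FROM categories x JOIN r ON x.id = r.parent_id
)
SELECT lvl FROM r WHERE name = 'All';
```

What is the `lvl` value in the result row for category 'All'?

3

Base: id=12 (History), parent_id=8, lvl 0.
Iteration 1: join on id=8 -> Music (id 8, parent_id=3, lvl 1).
Iteration 2: join on id=3 -> Fiction (id 3, parent_id=1, lvl 2).
Iteration 3: join on id=1 -> All (id 1, parent_id=NULL, lvl 3).
Iteration 4: parent_id is NULL; no match; recursion stops.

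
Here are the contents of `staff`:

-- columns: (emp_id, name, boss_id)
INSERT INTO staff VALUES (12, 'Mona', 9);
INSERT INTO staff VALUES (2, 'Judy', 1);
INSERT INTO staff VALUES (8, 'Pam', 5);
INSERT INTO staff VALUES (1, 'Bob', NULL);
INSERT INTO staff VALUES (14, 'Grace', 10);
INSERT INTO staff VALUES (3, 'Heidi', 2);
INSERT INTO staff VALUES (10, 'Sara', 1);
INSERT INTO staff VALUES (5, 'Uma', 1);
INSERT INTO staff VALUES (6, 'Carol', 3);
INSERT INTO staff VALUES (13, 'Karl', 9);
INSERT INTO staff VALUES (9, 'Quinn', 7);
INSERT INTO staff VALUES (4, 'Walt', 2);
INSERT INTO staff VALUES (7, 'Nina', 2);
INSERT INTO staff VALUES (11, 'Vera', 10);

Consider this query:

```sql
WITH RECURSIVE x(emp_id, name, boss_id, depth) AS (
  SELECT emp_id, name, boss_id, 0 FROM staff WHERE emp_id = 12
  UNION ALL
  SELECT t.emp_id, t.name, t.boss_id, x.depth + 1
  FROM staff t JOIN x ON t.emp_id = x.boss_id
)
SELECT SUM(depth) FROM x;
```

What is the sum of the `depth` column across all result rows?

Base: emp_id=12 (Mona), boss_id=9, depth 0.
Iteration 1: join on emp_id=9 -> Quinn (id 9, boss_id=7, depth 1).
Iteration 2: join on emp_id=7 -> Nina (id 7, boss_id=2, depth 2).
Iteration 3: join on emp_id=2 -> Judy (id 2, boss_id=1, depth 3).
Iteration 4: join on emp_id=1 -> Bob (id 1, boss_id=NULL, depth 4).
Iteration 5: boss_id is NULL; no match; recursion stops.
SUM(depth) = 0 + 1 + 2 + 3 + 4 = 10.

10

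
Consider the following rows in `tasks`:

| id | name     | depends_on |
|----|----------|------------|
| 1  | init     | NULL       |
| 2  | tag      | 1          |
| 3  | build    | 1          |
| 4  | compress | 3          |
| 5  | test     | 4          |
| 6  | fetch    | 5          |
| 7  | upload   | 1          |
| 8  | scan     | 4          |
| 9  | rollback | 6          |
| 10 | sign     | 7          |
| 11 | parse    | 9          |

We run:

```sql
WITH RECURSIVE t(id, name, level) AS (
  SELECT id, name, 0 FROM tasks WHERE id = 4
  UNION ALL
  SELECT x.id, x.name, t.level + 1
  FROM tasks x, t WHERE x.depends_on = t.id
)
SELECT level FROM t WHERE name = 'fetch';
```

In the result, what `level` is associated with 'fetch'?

2

Base: id=4 (compress) at level 0.
Iteration 1: rows with depends_on in {4} -> test (id 5, level 1), scan (id 8, level 1).
Iteration 2: rows with depends_on in {5,8} -> fetch (id 6, level 2).
Iteration 3: rows with depends_on in {6} -> rollback (id 9, level 3).
Iteration 4: rows with depends_on in {9} -> parse (id 11, level 4).
Iteration 5: no rows with depends_on in {11}; recursion stops.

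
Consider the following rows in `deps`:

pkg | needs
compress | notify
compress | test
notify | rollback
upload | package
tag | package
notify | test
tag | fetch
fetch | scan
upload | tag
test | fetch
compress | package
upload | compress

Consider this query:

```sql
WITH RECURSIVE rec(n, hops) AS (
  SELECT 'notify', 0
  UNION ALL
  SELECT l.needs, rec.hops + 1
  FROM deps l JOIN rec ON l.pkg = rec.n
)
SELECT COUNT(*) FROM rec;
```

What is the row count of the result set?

5

Base: (notify, hops=0).
Iteration 1: edges from {notify} -> (rollback, hops=1), (test, hops=1).
Iteration 2: edges from {rollback,test} -> (fetch, hops=2).
Iteration 3: edges from {fetch} -> (scan, hops=3).
Iteration 4: no outgoing edges from {scan}; recursion stops.
Total rows emitted: 5.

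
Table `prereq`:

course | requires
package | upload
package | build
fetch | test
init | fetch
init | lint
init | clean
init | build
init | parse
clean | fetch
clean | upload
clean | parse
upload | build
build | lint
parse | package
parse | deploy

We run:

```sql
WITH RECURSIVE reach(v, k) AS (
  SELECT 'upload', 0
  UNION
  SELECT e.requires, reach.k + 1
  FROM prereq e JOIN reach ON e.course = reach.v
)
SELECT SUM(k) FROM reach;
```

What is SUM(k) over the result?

Base: (upload, k=0).
Iteration 1: edges from {upload} -> (build, k=1).
Iteration 2: edges from {build} -> (lint, k=2).
Iteration 3: no outgoing edges from {lint}; recursion stops.
SUM(k) = 0 + 1 + 2 = 3.

3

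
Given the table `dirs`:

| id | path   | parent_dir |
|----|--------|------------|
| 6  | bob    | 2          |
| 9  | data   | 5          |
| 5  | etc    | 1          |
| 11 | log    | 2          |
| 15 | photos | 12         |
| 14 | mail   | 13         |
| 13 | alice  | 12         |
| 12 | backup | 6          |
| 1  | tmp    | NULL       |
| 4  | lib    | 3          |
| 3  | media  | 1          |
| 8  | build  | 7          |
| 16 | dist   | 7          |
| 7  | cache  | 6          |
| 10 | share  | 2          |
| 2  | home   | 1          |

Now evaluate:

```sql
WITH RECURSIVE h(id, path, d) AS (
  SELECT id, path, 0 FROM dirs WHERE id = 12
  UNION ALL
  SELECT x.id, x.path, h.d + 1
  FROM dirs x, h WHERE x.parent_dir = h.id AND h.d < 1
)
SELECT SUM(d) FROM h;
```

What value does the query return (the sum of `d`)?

Base: id=12 (backup) at d 0.
Iteration 1: rows with parent_dir in {12} -> alice (id 13, d 1), photos (id 15, d 1).
Iteration 2: d < 1 fails for all current rows; recursion stops.
SUM(d) = 0 + 1 + 1 = 2.

2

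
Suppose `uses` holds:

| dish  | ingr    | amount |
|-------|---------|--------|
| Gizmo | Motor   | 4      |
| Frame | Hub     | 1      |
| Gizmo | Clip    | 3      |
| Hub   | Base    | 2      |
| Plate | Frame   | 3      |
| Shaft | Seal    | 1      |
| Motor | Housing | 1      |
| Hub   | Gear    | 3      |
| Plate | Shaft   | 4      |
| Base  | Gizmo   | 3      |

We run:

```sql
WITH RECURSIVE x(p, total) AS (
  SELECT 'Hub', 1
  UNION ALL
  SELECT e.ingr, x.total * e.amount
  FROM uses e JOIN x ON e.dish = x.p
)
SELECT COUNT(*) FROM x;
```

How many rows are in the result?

Base: (Hub, total=1).
Iteration 1: components of {Hub} -> Base = 1*2 = 2, Gear = 1*3 = 3.
Iteration 2: components of {Base,Gear} -> Gizmo = 2*3 = 6.
Iteration 3: components of {Gizmo} -> Clip = 6*3 = 18, Motor = 6*4 = 24.
Iteration 4: components of {Clip,Motor} -> Housing = 24*1 = 24.
Iteration 5: no further components; recursion stops.
Total rows emitted: 7.

7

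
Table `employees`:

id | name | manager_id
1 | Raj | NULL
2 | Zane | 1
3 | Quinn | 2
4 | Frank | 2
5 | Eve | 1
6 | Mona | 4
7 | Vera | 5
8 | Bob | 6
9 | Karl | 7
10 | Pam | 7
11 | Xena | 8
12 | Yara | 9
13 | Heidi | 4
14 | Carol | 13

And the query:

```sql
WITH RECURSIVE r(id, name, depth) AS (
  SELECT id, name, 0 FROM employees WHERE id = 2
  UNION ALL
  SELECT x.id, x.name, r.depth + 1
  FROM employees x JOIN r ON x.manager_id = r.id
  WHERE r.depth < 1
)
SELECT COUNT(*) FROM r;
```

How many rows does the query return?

Base: id=2 (Zane) at depth 0.
Iteration 1: rows with manager_id in {2} -> Quinn (id 3, depth 1), Frank (id 4, depth 1).
Iteration 2: depth < 1 fails for all current rows; recursion stops.
Total rows emitted: 3.

3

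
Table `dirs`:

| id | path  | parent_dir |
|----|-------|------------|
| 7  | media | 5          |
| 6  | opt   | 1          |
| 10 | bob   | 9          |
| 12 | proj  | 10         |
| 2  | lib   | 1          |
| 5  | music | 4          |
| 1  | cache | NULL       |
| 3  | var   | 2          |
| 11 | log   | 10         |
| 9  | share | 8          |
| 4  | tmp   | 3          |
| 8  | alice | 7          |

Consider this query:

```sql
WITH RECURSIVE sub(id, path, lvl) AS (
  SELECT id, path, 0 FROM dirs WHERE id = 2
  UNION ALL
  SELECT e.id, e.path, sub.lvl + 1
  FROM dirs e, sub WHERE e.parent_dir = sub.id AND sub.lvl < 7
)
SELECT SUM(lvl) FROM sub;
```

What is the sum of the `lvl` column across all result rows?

Base: id=2 (lib) at lvl 0.
Iteration 1: rows with parent_dir in {2} -> var (id 3, lvl 1).
Iteration 2: rows with parent_dir in {3} -> tmp (id 4, lvl 2).
Iteration 3: rows with parent_dir in {4} -> music (id 5, lvl 3).
Iteration 4: rows with parent_dir in {5} -> media (id 7, lvl 4).
Iteration 5: rows with parent_dir in {7} -> alice (id 8, lvl 5).
Iteration 6: rows with parent_dir in {8} -> share (id 9, lvl 6).
Iteration 7: rows with parent_dir in {9} -> bob (id 10, lvl 7).
Iteration 8: lvl < 7 fails for all current rows; recursion stops.
SUM(lvl) = 0 + 1 + 2 + 3 + 4 + 5 + 6 + 7 = 28.

28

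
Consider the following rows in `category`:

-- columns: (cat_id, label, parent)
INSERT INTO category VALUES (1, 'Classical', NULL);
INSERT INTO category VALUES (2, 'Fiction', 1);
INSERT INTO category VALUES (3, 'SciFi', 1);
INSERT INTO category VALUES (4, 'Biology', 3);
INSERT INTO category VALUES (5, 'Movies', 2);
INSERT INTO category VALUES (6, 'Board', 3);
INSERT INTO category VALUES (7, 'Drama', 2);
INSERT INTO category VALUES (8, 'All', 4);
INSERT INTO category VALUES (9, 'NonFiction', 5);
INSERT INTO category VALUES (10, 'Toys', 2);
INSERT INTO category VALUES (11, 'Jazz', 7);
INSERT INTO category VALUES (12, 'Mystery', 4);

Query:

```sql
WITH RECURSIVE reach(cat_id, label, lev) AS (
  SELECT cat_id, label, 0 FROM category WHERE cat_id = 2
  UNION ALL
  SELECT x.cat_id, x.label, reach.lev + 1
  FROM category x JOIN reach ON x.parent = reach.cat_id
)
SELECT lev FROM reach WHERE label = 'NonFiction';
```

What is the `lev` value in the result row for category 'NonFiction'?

Base: cat_id=2 (Fiction) at lev 0.
Iteration 1: rows with parent in {2} -> Movies (id 5, lev 1), Drama (id 7, lev 1), Toys (id 10, lev 1).
Iteration 2: rows with parent in {5,7,10} -> NonFiction (id 9, lev 2), Jazz (id 11, lev 2).
Iteration 3: no rows with parent in {9,11}; recursion stops.

2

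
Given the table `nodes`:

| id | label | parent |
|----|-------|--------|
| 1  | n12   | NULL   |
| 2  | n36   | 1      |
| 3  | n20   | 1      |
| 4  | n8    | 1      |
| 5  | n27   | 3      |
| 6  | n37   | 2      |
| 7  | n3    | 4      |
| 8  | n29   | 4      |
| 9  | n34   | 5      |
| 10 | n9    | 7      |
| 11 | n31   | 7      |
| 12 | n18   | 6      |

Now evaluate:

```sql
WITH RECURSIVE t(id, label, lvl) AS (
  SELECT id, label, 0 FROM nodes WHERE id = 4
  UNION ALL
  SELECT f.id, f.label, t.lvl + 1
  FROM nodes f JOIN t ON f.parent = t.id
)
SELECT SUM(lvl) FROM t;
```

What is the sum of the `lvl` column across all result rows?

Base: id=4 (n8) at lvl 0.
Iteration 1: rows with parent in {4} -> n3 (id 7, lvl 1), n29 (id 8, lvl 1).
Iteration 2: rows with parent in {7,8} -> n9 (id 10, lvl 2), n31 (id 11, lvl 2).
Iteration 3: no rows with parent in {10,11}; recursion stops.
SUM(lvl) = 0 + 1 + 1 + 2 + 2 = 6.

6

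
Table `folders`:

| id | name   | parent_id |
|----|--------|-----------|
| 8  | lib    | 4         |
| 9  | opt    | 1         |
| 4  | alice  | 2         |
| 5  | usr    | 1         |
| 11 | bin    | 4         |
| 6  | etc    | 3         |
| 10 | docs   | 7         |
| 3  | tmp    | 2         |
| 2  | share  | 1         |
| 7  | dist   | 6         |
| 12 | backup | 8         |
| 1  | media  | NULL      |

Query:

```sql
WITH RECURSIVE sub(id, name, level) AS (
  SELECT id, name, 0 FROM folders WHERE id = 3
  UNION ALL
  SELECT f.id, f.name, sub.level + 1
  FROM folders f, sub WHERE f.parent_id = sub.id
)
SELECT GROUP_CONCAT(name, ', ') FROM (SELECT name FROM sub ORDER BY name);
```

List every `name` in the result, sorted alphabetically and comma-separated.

dist, docs, etc, tmp

Base: id=3 (tmp) at level 0.
Iteration 1: rows with parent_id in {3} -> etc (id 6, level 1).
Iteration 2: rows with parent_id in {6} -> dist (id 7, level 2).
Iteration 3: rows with parent_id in {7} -> docs (id 10, level 3).
Iteration 4: no rows with parent_id in {10}; recursion stops.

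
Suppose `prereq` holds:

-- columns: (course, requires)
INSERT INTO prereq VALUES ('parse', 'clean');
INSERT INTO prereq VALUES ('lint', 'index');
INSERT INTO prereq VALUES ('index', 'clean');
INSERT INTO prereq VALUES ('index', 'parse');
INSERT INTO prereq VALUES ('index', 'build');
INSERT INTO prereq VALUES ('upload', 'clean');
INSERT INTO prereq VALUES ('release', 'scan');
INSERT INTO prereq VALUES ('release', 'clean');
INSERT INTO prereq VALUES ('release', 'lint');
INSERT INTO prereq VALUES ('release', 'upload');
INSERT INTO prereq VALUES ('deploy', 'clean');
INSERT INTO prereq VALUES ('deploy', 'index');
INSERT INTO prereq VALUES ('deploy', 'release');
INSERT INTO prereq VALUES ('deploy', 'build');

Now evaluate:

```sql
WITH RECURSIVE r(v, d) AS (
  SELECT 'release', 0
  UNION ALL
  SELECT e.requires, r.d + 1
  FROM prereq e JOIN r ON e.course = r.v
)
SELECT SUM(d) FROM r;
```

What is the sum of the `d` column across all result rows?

21

Base: (release, d=0).
Iteration 1: edges from {release} -> (clean, d=1), (lint, d=1), (scan, d=1), (upload, d=1).
Iteration 2: edges from {clean,lint,scan,upload} -> (clean, d=2), (index, d=2).
Iteration 3: edges from {clean,index} -> (build, d=3), (clean, d=3), (parse, d=3).
Iteration 4: edges from {build,clean,parse} -> (clean, d=4).
Iteration 5: no outgoing edges from {clean}; recursion stops.
SUM(d) = 0 + 1 + 1 + 1 + 1 + 2 + 2 + 3 + 3 + 3 + 4 = 21.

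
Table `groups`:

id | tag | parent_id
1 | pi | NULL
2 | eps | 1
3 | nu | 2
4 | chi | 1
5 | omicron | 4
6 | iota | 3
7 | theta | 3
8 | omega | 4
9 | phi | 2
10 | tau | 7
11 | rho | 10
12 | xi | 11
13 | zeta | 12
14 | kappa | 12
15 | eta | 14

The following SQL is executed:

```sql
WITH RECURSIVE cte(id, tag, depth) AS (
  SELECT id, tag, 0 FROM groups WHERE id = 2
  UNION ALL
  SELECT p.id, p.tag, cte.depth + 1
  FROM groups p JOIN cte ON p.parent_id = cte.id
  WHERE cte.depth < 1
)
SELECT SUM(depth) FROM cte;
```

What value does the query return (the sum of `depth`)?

Base: id=2 (eps) at depth 0.
Iteration 1: rows with parent_id in {2} -> nu (id 3, depth 1), phi (id 9, depth 1).
Iteration 2: depth < 1 fails for all current rows; recursion stops.
SUM(depth) = 0 + 1 + 1 = 2.

2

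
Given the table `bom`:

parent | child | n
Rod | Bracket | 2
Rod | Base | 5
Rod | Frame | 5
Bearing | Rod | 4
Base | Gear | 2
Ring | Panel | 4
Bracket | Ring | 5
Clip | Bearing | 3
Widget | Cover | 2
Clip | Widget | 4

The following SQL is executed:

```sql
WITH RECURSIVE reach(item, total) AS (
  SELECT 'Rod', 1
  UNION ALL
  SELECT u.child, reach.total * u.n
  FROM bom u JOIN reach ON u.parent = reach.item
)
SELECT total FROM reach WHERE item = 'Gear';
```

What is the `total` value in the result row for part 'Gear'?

10

Base: (Rod, total=1).
Iteration 1: components of {Rod} -> Base = 1*5 = 5, Bracket = 1*2 = 2, Frame = 1*5 = 5.
Iteration 2: components of {Base,Bracket,Frame} -> Gear = 5*2 = 10, Ring = 2*5 = 10.
Iteration 3: components of {Gear,Ring} -> Panel = 10*4 = 40.
Iteration 4: no further components; recursion stops.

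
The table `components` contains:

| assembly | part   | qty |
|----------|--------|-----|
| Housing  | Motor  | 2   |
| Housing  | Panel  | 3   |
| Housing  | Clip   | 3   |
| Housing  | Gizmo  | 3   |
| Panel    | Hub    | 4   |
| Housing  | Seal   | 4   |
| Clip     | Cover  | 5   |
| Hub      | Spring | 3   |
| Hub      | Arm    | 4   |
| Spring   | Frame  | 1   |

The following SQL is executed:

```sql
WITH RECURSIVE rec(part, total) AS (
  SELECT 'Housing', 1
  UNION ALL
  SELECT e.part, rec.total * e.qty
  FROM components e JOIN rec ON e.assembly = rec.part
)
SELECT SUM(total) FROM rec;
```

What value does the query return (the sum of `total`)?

163

Base: (Housing, total=1).
Iteration 1: components of {Housing} -> Clip = 1*3 = 3, Gizmo = 1*3 = 3, Motor = 1*2 = 2, Panel = 1*3 = 3, Seal = 1*4 = 4.
Iteration 2: components of {Clip,Gizmo,Motor,Panel,Seal} -> Cover = 3*5 = 15, Hub = 3*4 = 12.
Iteration 3: components of {Cover,Hub} -> Arm = 12*4 = 48, Spring = 12*3 = 36.
Iteration 4: components of {Arm,Spring} -> Frame = 36*1 = 36.
Iteration 5: no further components; recursion stops.
SUM(total) = 1 + 2 + 3 + 3 + 3 + 4 + 12 + 15 + 36 + 48 + 36 = 163.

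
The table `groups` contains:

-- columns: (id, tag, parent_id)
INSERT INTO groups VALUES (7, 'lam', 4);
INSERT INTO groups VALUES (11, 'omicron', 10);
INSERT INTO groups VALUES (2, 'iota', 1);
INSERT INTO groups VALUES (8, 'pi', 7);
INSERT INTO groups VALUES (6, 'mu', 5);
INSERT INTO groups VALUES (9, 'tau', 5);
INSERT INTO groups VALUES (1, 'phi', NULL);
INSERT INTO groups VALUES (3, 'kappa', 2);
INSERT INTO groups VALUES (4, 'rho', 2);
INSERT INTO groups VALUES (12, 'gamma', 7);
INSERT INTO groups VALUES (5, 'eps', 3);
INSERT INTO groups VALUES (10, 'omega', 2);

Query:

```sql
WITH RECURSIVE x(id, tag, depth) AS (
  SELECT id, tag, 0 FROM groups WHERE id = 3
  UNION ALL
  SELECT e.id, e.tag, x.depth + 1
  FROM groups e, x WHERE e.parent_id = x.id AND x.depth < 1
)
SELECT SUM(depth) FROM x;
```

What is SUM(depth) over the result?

Base: id=3 (kappa) at depth 0.
Iteration 1: rows with parent_id in {3} -> eps (id 5, depth 1).
Iteration 2: depth < 1 fails for all current rows; recursion stops.
SUM(depth) = 0 + 1 = 1.

1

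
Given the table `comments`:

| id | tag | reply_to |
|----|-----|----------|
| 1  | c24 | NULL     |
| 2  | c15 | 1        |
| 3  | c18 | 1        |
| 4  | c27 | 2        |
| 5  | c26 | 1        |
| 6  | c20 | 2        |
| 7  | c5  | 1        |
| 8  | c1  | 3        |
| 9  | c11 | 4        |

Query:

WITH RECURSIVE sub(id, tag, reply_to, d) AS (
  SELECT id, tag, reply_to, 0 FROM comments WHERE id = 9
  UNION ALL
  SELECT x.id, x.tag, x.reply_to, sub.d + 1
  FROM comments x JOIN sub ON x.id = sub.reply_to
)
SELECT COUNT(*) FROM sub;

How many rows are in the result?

Base: id=9 (c11), reply_to=4, d 0.
Iteration 1: join on id=4 -> c27 (id 4, reply_to=2, d 1).
Iteration 2: join on id=2 -> c15 (id 2, reply_to=1, d 2).
Iteration 3: join on id=1 -> c24 (id 1, reply_to=NULL, d 3).
Iteration 4: reply_to is NULL; no match; recursion stops.
Total rows emitted: 4.

4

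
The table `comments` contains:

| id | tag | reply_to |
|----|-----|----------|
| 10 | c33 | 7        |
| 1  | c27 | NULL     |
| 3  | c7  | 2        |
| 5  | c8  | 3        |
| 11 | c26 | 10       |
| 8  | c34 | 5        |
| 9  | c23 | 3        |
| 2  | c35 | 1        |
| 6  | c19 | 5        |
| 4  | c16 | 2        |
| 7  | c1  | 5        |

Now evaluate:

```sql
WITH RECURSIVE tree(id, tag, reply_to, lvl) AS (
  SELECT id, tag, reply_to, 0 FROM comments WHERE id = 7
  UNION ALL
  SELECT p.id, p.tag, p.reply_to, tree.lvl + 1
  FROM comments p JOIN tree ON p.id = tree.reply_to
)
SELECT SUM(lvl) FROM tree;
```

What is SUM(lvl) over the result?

10

Base: id=7 (c1), reply_to=5, lvl 0.
Iteration 1: join on id=5 -> c8 (id 5, reply_to=3, lvl 1).
Iteration 2: join on id=3 -> c7 (id 3, reply_to=2, lvl 2).
Iteration 3: join on id=2 -> c35 (id 2, reply_to=1, lvl 3).
Iteration 4: join on id=1 -> c27 (id 1, reply_to=NULL, lvl 4).
Iteration 5: reply_to is NULL; no match; recursion stops.
SUM(lvl) = 0 + 1 + 2 + 3 + 4 = 10.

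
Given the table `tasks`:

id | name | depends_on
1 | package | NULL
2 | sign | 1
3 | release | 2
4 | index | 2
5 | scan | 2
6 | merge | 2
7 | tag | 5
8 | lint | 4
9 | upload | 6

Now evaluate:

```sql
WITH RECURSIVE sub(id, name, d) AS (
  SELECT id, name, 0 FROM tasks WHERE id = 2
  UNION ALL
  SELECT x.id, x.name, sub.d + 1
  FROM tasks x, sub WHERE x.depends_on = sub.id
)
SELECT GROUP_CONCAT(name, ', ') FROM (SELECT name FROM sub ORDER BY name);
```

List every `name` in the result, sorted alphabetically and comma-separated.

Base: id=2 (sign) at d 0.
Iteration 1: rows with depends_on in {2} -> release (id 3, d 1), index (id 4, d 1), scan (id 5, d 1), merge (id 6, d 1).
Iteration 2: rows with depends_on in {3,4,5,6} -> tag (id 7, d 2), lint (id 8, d 2), upload (id 9, d 2).
Iteration 3: no rows with depends_on in {7,8,9}; recursion stops.

index, lint, merge, release, scan, sign, tag, upload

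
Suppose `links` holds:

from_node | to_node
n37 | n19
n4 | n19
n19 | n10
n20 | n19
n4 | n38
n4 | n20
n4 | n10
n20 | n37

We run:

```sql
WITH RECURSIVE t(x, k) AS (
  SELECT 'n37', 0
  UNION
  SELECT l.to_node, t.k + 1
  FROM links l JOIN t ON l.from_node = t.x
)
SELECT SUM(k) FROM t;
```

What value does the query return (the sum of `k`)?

3

Base: (n37, k=0).
Iteration 1: edges from {n37} -> (n19, k=1).
Iteration 2: edges from {n19} -> (n10, k=2).
Iteration 3: no outgoing edges from {n10}; recursion stops.
SUM(k) = 0 + 1 + 2 = 3.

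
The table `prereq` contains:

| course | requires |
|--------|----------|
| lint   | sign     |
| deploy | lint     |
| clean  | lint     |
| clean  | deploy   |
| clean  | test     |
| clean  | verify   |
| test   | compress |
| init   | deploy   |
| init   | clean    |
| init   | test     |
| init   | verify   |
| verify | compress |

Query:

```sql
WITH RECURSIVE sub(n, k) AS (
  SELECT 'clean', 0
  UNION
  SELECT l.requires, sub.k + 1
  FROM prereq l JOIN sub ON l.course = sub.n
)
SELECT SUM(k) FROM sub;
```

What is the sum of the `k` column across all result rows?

Base: (clean, k=0).
Iteration 1: edges from {clean} -> (deploy, k=1), (lint, k=1), (test, k=1), (verify, k=1).
Iteration 2: edges from {deploy,lint,test,verify} -> (compress, k=2), (lint, k=2), (sign, k=2). [UNION drops 1 duplicate row(s)]
Iteration 3: edges from {compress,lint,sign} -> (sign, k=3).
Iteration 4: no outgoing edges from {sign}; recursion stops.
SUM(k) = 0 + 1 + 1 + 1 + 1 + 2 + 2 + 2 + 3 = 13.

13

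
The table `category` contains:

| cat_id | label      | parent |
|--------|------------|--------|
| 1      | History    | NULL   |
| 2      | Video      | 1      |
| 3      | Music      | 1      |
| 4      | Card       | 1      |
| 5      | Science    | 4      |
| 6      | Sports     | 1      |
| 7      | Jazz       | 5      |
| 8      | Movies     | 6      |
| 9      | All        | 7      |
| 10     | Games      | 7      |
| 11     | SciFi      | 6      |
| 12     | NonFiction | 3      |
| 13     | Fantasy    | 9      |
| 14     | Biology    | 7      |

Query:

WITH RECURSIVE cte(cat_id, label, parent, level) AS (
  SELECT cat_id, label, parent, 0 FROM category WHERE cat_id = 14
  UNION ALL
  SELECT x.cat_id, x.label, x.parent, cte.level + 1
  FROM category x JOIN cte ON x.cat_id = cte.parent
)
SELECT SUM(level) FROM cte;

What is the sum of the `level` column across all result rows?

10

Base: cat_id=14 (Biology), parent=7, level 0.
Iteration 1: join on cat_id=7 -> Jazz (id 7, parent=5, level 1).
Iteration 2: join on cat_id=5 -> Science (id 5, parent=4, level 2).
Iteration 3: join on cat_id=4 -> Card (id 4, parent=1, level 3).
Iteration 4: join on cat_id=1 -> History (id 1, parent=NULL, level 4).
Iteration 5: parent is NULL; no match; recursion stops.
SUM(level) = 0 + 1 + 2 + 3 + 4 = 10.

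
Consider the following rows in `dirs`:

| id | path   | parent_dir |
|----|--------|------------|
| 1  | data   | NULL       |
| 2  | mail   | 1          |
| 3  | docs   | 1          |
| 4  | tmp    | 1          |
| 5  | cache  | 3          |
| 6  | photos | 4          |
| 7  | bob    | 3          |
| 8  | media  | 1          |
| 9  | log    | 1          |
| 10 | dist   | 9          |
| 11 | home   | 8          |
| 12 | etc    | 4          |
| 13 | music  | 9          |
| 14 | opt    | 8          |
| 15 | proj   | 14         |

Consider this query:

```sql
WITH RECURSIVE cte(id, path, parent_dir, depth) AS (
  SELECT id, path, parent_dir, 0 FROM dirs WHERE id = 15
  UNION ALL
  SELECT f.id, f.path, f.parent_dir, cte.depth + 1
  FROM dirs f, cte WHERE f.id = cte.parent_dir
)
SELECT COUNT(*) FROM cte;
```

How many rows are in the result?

4

Base: id=15 (proj), parent_dir=14, depth 0.
Iteration 1: join on id=14 -> opt (id 14, parent_dir=8, depth 1).
Iteration 2: join on id=8 -> media (id 8, parent_dir=1, depth 2).
Iteration 3: join on id=1 -> data (id 1, parent_dir=NULL, depth 3).
Iteration 4: parent_dir is NULL; no match; recursion stops.
Total rows emitted: 4.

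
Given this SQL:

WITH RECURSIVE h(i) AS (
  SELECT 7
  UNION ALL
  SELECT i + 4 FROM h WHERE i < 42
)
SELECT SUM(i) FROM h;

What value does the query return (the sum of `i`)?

Base: i=7.
Iteration 1: 7 < 42 holds -> i = 7 + 4 = 11.
Iteration 2: 11 < 42 holds -> i = 11 + 4 = 15.
Iteration 3: 15 < 42 holds -> i = 15 + 4 = 19.
Iteration 4: 19 < 42 holds -> i = 19 + 4 = 23.
Iteration 5: 23 < 42 holds -> i = 23 + 4 = 27.
Iteration 6: 27 < 42 holds -> i = 27 + 4 = 31.
Iteration 7: 31 < 42 holds -> i = 31 + 4 = 35.
Iteration 8: 35 < 42 holds -> i = 35 + 4 = 39.
Iteration 9: 39 < 42 holds -> i = 39 + 4 = 43.
Iteration 10: 43 < 42 fails; recursion stops.
SUM(i) = 7 + 11 + 15 + 19 + 23 + 27 + 31 + 35 + 39 + 43 = 250.

250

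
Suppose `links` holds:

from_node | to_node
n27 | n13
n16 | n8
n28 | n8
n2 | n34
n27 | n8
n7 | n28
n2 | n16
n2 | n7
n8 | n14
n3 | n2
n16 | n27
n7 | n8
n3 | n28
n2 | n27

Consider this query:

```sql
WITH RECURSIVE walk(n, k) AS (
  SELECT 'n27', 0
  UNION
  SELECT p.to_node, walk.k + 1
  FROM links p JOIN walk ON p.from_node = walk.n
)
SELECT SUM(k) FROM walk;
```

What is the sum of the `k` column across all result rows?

Base: (n27, k=0).
Iteration 1: edges from {n27} -> (n13, k=1), (n8, k=1).
Iteration 2: edges from {n13,n8} -> (n14, k=2).
Iteration 3: no outgoing edges from {n14}; recursion stops.
SUM(k) = 0 + 1 + 1 + 2 = 4.

4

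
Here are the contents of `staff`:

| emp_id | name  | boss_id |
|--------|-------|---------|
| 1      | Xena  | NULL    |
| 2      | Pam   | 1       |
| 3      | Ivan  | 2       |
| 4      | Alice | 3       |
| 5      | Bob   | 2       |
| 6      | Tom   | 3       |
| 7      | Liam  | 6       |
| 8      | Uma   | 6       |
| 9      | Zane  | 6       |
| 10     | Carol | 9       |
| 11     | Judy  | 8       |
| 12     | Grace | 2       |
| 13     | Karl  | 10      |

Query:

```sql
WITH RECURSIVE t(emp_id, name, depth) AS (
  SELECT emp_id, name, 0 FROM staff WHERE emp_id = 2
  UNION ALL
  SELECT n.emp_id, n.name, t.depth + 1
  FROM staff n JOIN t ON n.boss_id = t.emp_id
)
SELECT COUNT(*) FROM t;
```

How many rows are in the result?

Base: emp_id=2 (Pam) at depth 0.
Iteration 1: rows with boss_id in {2} -> Ivan (id 3, depth 1), Bob (id 5, depth 1), Grace (id 12, depth 1).
Iteration 2: rows with boss_id in {3,5,12} -> Alice (id 4, depth 2), Tom (id 6, depth 2).
Iteration 3: rows with boss_id in {4,6} -> Liam (id 7, depth 3), Uma (id 8, depth 3), Zane (id 9, depth 3).
Iteration 4: rows with boss_id in {7,8,9} -> Carol (id 10, depth 4), Judy (id 11, depth 4).
Iteration 5: rows with boss_id in {10,11} -> Karl (id 13, depth 5).
Iteration 6: no rows with boss_id in {13}; recursion stops.
Total rows emitted: 12.

12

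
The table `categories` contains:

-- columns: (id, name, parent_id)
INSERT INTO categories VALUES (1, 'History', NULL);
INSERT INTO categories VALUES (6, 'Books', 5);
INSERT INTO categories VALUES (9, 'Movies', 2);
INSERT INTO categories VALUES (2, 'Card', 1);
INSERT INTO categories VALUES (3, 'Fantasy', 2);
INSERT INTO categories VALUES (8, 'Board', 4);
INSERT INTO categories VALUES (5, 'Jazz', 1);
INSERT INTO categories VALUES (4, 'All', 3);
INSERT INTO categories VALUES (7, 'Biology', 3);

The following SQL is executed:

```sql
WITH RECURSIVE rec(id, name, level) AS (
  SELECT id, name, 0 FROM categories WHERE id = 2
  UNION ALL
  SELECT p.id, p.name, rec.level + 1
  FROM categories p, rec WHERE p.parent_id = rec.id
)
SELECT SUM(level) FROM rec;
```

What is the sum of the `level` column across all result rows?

9

Base: id=2 (Card) at level 0.
Iteration 1: rows with parent_id in {2} -> Fantasy (id 3, level 1), Movies (id 9, level 1).
Iteration 2: rows with parent_id in {3,9} -> All (id 4, level 2), Biology (id 7, level 2).
Iteration 3: rows with parent_id in {4,7} -> Board (id 8, level 3).
Iteration 4: no rows with parent_id in {8}; recursion stops.
SUM(level) = 0 + 1 + 1 + 2 + 2 + 3 = 9.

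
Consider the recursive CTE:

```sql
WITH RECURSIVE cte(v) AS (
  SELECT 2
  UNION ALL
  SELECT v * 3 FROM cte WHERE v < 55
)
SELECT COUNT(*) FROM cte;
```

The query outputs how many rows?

Base: v=2.
Iteration 1: 2 < 55 holds -> v = 2 * 3 = 6.
Iteration 2: 6 < 55 holds -> v = 6 * 3 = 18.
Iteration 3: 18 < 55 holds -> v = 18 * 3 = 54.
Iteration 4: 54 < 55 holds -> v = 54 * 3 = 162.
Iteration 5: 162 < 55 fails; recursion stops.
Total rows emitted: 5.

5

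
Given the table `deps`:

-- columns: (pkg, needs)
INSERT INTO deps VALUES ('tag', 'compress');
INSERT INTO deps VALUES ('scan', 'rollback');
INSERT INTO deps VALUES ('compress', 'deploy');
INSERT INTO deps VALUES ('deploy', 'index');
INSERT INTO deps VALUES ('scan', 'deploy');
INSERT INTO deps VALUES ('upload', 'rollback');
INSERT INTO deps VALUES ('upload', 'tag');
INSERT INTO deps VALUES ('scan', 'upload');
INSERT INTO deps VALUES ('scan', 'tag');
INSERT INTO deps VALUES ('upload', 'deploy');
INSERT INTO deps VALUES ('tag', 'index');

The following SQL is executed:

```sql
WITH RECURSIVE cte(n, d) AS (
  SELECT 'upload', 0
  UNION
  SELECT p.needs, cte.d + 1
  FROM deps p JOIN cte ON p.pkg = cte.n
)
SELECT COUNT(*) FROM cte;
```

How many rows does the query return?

8

Base: (upload, d=0).
Iteration 1: edges from {upload} -> (deploy, d=1), (rollback, d=1), (tag, d=1).
Iteration 2: edges from {deploy,rollback,tag} -> (compress, d=2), (index, d=2). [UNION drops 1 duplicate row(s)]
Iteration 3: edges from {compress,index} -> (deploy, d=3).
Iteration 4: edges from {deploy} -> (index, d=4).
Iteration 5: no outgoing edges from {index}; recursion stops.
Total rows emitted: 8.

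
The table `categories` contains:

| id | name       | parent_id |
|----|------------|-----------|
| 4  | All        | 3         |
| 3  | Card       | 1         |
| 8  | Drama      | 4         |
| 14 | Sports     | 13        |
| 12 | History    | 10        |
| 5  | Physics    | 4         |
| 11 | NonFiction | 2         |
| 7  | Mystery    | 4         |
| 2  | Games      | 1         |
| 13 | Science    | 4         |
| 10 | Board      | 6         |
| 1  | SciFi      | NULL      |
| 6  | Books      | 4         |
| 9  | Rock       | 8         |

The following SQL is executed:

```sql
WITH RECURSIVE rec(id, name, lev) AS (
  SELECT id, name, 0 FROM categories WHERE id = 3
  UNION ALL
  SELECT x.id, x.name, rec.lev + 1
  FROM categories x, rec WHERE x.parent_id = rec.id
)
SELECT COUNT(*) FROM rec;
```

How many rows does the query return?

Base: id=3 (Card) at lev 0.
Iteration 1: rows with parent_id in {3} -> All (id 4, lev 1).
Iteration 2: rows with parent_id in {4} -> Physics (id 5, lev 2), Books (id 6, lev 2), Mystery (id 7, lev 2), Drama (id 8, lev 2), Science (id 13, lev 2).
Iteration 3: rows with parent_id in {5,6,7,8,13} -> Rock (id 9, lev 3), Board (id 10, lev 3), Sports (id 14, lev 3).
Iteration 4: rows with parent_id in {9,10,14} -> History (id 12, lev 4).
Iteration 5: no rows with parent_id in {12}; recursion stops.
Total rows emitted: 11.

11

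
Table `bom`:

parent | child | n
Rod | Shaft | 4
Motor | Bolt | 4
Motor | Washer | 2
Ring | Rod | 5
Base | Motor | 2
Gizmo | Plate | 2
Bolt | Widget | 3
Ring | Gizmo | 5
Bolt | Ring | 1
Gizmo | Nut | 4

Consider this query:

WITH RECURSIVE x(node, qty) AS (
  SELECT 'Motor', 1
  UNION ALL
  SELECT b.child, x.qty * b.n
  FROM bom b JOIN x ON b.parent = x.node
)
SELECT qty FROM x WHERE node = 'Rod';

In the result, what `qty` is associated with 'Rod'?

20

Base: (Motor, qty=1).
Iteration 1: components of {Motor} -> Bolt = 1*4 = 4, Washer = 1*2 = 2.
Iteration 2: components of {Bolt,Washer} -> Ring = 4*1 = 4, Widget = 4*3 = 12.
Iteration 3: components of {Ring,Widget} -> Gizmo = 4*5 = 20, Rod = 4*5 = 20.
Iteration 4: components of {Gizmo,Rod} -> Nut = 20*4 = 80, Plate = 20*2 = 40, Shaft = 20*4 = 80.
Iteration 5: no further components; recursion stops.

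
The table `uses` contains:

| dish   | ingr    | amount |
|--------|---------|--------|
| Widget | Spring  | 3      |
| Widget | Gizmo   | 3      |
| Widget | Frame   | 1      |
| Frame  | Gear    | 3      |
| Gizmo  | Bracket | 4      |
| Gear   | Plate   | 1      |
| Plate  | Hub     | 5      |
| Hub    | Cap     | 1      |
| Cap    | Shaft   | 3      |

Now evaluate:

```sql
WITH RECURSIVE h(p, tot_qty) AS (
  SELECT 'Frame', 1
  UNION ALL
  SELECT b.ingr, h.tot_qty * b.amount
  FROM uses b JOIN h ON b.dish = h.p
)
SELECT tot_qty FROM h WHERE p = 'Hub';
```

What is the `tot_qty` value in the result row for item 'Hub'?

Base: (Frame, tot_qty=1).
Iteration 1: components of {Frame} -> Gear = 1*3 = 3.
Iteration 2: components of {Gear} -> Plate = 3*1 = 3.
Iteration 3: components of {Plate} -> Hub = 3*5 = 15.
Iteration 4: components of {Hub} -> Cap = 15*1 = 15.
Iteration 5: components of {Cap} -> Shaft = 15*3 = 45.
Iteration 6: no further components; recursion stops.

15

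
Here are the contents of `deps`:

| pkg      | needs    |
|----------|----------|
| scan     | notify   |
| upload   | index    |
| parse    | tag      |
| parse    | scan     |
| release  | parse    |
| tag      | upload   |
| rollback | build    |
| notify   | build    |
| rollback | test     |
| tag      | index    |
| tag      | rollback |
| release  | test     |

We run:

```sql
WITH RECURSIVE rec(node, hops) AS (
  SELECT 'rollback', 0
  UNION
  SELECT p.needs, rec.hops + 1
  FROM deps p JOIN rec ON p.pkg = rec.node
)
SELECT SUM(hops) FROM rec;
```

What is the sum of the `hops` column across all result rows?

Base: (rollback, hops=0).
Iteration 1: edges from {rollback} -> (build, hops=1), (test, hops=1).
Iteration 2: no outgoing edges from {build,test}; recursion stops.
SUM(hops) = 0 + 1 + 1 = 2.

2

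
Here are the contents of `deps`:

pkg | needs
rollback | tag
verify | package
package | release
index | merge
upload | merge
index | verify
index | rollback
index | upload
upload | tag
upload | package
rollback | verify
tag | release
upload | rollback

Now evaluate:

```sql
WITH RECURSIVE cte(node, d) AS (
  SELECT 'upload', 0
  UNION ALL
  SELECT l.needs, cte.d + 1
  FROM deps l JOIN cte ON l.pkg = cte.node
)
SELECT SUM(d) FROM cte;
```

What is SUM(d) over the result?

Base: (upload, d=0).
Iteration 1: edges from {upload} -> (merge, d=1), (package, d=1), (rollback, d=1), (tag, d=1).
Iteration 2: edges from {merge,package,rollback,tag} -> (release, d=2) x2, (tag, d=2), (verify, d=2). [UNION ALL keeps all 4 new rows, including repeats]
Iteration 3: edges from {release,tag,verify} -> (package, d=3), (release, d=3).
Iteration 4: edges from {package,release} -> (release, d=4).
Iteration 5: no outgoing edges from {release}; recursion stops.
SUM(d) = 0 + 1 + 1 + 1 + 1 + 2 + 2 + 2 + 2 + 3 + 3 + 4 = 22.

22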